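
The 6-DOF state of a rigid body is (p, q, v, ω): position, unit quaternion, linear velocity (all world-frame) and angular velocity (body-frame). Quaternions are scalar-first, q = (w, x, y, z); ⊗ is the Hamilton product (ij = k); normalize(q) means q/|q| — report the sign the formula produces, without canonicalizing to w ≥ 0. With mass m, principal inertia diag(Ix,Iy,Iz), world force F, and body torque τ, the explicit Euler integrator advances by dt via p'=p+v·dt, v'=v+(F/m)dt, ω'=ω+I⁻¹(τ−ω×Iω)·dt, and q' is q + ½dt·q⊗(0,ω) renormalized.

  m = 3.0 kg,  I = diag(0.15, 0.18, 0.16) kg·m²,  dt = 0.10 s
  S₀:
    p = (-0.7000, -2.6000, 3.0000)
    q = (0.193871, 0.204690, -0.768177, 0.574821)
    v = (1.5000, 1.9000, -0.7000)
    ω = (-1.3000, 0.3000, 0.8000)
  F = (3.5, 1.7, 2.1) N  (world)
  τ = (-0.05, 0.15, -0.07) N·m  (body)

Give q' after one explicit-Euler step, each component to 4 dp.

q⊗(0,ω) = (0.0366933, -1.0390202, -0.8528580, -0.7821263)
updated quaternion q' = (0.1951, 0.1523, -0.8084, 0.5341)

q' = (0.1951, 0.1523, -0.8084, 0.5341)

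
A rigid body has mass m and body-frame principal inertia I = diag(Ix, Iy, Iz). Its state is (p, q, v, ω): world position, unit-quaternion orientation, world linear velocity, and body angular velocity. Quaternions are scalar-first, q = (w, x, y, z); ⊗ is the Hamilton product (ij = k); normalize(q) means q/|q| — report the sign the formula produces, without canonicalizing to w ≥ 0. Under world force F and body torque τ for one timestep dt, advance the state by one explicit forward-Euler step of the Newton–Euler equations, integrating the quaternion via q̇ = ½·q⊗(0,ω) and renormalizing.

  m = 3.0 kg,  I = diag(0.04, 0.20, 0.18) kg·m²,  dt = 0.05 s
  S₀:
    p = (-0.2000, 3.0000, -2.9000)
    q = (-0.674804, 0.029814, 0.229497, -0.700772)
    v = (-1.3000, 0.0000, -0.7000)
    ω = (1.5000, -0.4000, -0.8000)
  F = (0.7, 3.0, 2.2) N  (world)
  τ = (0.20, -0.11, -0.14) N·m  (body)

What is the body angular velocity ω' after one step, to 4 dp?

precession coupling ω×(Iω) = (-0.0064, 0.1680, -0.0960)
(τ − ω×Iω)/I = (5.1600, -1.3900, -0.2444)
ω + α·dt = (1.7580, -0.4695, -0.8122)

ω' = (1.7580, -0.4695, -0.8122)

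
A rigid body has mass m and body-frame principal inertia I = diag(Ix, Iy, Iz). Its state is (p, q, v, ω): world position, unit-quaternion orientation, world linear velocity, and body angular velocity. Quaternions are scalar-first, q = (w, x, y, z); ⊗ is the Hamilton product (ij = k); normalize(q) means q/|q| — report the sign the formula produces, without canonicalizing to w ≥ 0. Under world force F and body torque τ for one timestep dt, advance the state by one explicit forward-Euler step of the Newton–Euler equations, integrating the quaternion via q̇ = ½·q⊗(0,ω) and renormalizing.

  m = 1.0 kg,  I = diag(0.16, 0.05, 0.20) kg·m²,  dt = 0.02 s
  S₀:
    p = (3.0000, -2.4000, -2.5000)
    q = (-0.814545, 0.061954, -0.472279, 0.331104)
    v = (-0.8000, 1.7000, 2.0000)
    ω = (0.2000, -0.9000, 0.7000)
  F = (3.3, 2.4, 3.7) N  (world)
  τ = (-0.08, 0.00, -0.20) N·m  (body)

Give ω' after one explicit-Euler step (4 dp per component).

ω' = (0.2018, -0.8978, 0.6780)

precession coupling ω×(Iω) = (-0.0945, -0.0056, 0.0198)
(τ − ω×Iω)/I = (0.0906, 0.1120, -1.0990)
ω' = ω + α·dt = (0.2018, -0.8978, 0.6780)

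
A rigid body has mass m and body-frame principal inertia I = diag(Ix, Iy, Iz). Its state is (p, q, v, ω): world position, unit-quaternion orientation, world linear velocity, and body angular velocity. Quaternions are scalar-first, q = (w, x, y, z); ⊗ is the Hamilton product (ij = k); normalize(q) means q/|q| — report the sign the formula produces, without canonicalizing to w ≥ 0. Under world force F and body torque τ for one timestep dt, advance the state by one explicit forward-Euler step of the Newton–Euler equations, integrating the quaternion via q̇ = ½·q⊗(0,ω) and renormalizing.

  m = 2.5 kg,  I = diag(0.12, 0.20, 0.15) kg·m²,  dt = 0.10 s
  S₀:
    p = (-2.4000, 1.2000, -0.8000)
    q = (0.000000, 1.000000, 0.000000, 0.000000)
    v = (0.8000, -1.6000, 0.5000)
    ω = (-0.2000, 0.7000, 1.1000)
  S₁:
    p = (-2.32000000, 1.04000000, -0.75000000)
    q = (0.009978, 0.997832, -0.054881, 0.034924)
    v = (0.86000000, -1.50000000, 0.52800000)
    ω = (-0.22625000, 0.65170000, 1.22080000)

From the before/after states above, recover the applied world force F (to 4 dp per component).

F = (1.5000, 2.5000, 0.7000)

velocity change Δv = (0.06000000, 0.10000000, 0.02800000)
applied force F = (1.5000, 2.5000, 0.7000)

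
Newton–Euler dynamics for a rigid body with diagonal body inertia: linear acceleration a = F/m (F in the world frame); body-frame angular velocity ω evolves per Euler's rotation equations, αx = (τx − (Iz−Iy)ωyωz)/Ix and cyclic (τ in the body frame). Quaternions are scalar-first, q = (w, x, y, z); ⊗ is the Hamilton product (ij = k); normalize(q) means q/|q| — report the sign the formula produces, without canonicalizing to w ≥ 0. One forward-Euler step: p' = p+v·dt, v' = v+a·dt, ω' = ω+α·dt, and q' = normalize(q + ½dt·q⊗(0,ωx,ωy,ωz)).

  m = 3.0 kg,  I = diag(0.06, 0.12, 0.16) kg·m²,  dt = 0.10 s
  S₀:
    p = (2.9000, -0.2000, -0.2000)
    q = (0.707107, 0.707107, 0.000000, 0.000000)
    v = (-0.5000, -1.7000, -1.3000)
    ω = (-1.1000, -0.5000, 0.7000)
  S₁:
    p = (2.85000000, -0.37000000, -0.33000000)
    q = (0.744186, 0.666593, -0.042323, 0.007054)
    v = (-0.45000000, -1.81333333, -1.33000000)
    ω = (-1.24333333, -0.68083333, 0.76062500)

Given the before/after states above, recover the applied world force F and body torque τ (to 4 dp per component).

F = (1.5000, -3.4000, -0.9000)
τ = (-0.1000, -0.1400, 0.1300)

v₁ − v₀ = (0.05000000, -0.11333333, -0.03000000)
F = m·Δv/dt = (1.5000, -3.4000, -0.9000)
ω₁ − ω₀ = (-0.14333333, -0.18083333, 0.06062500)
I·α + gyro = (-0.1000, -0.1400, 0.1300)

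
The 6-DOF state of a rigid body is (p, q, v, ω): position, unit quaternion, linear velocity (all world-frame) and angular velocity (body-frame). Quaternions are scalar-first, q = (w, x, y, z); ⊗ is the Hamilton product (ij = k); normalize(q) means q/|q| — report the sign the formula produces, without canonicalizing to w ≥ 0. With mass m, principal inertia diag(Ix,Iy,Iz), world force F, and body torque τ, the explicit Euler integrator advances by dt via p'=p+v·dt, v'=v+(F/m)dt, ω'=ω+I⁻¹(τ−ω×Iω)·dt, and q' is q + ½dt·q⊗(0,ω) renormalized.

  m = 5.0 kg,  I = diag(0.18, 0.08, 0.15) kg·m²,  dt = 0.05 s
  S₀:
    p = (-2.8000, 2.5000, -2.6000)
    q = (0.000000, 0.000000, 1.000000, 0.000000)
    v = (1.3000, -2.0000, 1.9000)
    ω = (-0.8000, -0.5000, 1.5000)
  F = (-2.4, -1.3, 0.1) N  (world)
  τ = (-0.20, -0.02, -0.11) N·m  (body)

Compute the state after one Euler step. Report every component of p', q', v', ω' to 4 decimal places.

p' = p + v·dt = (-2.7350, 2.4000, -2.5050)
v' = v + a·dt = (1.2760, -2.0130, 1.9010)
gyro term ω×Iω = (-0.0525, -0.0360, -0.0400)
angular accel α = (-0.8194, 0.2000, -0.4667)
new body rate ω' = (-0.8410, -0.4900, 1.4767)
2q̇ = q⊗(0,ω) = (0.5000000, 1.5000000, 0.0000000, 0.8000000)
q' = normalize(q + ½dt·q⊗(0,ω)) = (0.0125, 0.0375, 0.9990, 0.0200)

p' = (-2.7350, 2.4000, -2.5050)
q' = (0.0125, 0.0375, 0.9990, 0.0200)
v' = (1.2760, -2.0130, 1.9010)
ω' = (-0.8410, -0.4900, 1.4767)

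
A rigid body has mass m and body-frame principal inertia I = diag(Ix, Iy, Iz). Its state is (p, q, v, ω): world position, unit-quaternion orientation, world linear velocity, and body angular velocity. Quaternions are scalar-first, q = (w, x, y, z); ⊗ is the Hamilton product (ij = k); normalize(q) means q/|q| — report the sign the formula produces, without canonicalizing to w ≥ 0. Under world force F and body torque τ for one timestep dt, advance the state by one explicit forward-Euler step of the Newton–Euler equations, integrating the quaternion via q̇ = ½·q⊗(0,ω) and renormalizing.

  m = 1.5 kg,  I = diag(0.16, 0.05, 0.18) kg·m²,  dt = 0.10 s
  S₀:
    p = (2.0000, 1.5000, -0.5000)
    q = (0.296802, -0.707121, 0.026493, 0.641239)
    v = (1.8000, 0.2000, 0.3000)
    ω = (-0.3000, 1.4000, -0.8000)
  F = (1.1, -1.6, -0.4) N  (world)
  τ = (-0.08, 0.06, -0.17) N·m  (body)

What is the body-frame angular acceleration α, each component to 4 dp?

ω×(Iω) gyroscopic = (-0.1456, -0.0048, 0.0462)
angular accel α = (0.4100, 1.2960, -1.2011)

α = (0.4100, 1.2960, -1.2011)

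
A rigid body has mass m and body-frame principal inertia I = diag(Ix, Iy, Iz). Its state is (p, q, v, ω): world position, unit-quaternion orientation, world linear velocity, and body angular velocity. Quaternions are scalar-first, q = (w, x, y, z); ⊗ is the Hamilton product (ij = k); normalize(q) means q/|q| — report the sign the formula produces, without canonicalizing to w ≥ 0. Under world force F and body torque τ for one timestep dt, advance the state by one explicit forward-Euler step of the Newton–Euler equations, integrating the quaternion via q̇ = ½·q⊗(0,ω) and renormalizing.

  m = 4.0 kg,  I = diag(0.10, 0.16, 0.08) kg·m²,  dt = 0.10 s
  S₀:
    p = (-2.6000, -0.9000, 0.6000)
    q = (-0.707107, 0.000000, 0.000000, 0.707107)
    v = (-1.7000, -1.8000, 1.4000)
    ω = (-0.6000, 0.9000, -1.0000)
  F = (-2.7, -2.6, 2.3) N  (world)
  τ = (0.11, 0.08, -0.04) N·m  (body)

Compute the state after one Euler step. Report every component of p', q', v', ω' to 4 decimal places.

(τ − ω×Iω)/I = (0.3800, 0.4250, -0.0950)
ω' = ω + α·dt = (-0.5620, 0.9425, -1.0095)
Hamilton product q⊗(0,ω) = (0.7071070, -0.2121321, -1.0606605, 0.7071070)
updated quaternion q' = (-0.6699, -0.0106, -0.0529, 0.7405)
linear accel F/m = (-0.6750, -0.6500, 0.5750)
new position p' = (-2.7700, -1.0800, 0.7400)
new velocity v' = (-1.7675, -1.8650, 1.4575)

p' = (-2.7700, -1.0800, 0.7400)
q' = (-0.6699, -0.0106, -0.0529, 0.7405)
v' = (-1.7675, -1.8650, 1.4575)
ω' = (-0.5620, 0.9425, -1.0095)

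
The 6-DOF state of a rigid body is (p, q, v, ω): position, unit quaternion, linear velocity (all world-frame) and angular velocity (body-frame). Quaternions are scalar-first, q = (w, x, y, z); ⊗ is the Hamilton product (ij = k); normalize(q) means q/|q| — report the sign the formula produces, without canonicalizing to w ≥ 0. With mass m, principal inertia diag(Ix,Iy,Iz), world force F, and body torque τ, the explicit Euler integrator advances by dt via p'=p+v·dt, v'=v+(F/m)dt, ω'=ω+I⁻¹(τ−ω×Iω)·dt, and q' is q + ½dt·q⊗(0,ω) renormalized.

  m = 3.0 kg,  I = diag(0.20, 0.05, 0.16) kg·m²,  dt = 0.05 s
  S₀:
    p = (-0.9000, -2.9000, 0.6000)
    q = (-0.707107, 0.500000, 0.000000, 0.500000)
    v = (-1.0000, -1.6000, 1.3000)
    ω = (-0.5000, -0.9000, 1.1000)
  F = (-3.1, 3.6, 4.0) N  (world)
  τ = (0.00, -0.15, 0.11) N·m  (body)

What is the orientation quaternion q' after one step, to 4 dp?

q' = (-0.7141, 0.5197, -0.0041, 0.4690)

Hamilton product q⊗(0,ω) = (-0.3000000, 0.8035535, -0.1636037, -1.2278177)
updated quaternion q' = (-0.7141, 0.5197, -0.0041, 0.4690)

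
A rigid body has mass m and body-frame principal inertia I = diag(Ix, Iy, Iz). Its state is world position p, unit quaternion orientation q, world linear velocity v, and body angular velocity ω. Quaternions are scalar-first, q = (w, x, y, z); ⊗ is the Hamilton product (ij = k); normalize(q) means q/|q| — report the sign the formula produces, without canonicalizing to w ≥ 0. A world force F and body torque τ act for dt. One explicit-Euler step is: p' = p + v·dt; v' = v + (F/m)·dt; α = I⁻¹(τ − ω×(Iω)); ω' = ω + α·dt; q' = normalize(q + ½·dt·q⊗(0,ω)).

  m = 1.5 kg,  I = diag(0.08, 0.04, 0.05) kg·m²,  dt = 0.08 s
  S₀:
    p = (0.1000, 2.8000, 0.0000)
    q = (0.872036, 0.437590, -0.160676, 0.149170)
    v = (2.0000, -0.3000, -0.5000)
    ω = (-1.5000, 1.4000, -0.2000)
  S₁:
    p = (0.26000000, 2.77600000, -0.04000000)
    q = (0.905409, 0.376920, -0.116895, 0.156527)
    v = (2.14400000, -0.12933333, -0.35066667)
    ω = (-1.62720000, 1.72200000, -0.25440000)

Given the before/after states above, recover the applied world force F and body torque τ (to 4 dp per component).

v₁ − v₀ = (0.14400000, 0.17066667, 0.14933333)
F = m·Δv/dt = (2.7000, 3.2000, 2.8000)
ω₁ − ω₀ = (-0.12720000, 0.32200000, -0.05440000)
gyro term ω₀×Iω₀ = (-0.0028, 0.0090, 0.0840)
applied torque τ = (-0.1300, 0.1700, 0.0500)

F = (2.7000, 3.2000, 2.8000)
τ = (-0.1300, 0.1700, 0.0500)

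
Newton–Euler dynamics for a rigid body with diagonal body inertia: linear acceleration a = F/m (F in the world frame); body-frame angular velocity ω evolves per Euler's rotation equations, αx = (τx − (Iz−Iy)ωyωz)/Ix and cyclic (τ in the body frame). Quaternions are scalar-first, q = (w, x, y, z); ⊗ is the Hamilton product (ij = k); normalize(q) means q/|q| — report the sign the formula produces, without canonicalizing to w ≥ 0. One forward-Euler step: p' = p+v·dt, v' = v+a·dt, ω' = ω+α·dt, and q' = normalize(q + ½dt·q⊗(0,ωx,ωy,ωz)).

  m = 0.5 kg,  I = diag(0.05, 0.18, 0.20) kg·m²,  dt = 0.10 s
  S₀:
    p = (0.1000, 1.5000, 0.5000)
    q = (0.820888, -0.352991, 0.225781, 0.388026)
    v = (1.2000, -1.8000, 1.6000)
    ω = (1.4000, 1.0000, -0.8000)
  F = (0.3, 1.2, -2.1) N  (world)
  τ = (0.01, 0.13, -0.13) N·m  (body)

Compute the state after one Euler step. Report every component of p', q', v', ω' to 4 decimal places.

p' = (0.2200, 1.3200, 0.6600)
q' = (0.8460, -0.3225, 0.2786, 0.3203)
v' = (1.2600, -1.5600, 1.1800)
ω' = (1.4520, 0.9789, -0.9560)

gyro term ω×Iω = (-0.0160, 0.1680, 0.1820)
(τ − ω×Iω)/I = (0.5200, -0.2111, -1.5600)
new body rate ω' = (1.4520, 0.9789, -0.9560)
Hamilton product q⊗(0,ω) = (0.5788272, 0.5805924, 1.0817316, -1.3257948)
q + ½dt·q⊗(0,ω), renormalized = (0.8460, -0.3225, 0.2786, 0.3203)
a = (0.6000, 2.4000, -4.2000)
p + v·dt = (0.2200, 1.3200, 0.6600)
new velocity v' = (1.2600, -1.5600, 1.1800)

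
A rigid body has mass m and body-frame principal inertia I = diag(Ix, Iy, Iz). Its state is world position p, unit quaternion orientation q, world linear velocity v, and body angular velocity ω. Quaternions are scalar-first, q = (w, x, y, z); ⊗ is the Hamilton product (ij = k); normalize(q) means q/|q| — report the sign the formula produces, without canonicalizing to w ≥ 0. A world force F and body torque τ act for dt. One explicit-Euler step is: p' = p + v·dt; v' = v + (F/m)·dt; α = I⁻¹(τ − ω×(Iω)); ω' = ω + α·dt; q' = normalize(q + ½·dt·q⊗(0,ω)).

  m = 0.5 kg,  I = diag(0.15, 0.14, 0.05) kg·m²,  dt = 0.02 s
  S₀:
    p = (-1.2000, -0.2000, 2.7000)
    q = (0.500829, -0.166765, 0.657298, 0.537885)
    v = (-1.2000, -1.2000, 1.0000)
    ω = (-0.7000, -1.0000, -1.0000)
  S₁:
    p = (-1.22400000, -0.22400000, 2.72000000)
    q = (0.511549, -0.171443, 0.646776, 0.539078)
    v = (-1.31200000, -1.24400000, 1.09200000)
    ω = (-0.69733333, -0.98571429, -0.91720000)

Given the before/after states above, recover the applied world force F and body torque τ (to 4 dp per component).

Δv = v₁−v₀ = (-0.11200000, -0.04400000, 0.09200000)
F = m·Δv/dt = (-2.8000, -1.1000, 2.3000)
ω₁ − ω₀ = (0.00266667, 0.01428571, 0.08280000)
ω₀×(Iω₀) = (-0.0900, 0.0700, -0.0070)
I·α + gyro = (-0.0700, 0.1700, 0.2000)

F = (-2.8000, -1.1000, 2.3000)
τ = (-0.0700, 0.1700, 0.2000)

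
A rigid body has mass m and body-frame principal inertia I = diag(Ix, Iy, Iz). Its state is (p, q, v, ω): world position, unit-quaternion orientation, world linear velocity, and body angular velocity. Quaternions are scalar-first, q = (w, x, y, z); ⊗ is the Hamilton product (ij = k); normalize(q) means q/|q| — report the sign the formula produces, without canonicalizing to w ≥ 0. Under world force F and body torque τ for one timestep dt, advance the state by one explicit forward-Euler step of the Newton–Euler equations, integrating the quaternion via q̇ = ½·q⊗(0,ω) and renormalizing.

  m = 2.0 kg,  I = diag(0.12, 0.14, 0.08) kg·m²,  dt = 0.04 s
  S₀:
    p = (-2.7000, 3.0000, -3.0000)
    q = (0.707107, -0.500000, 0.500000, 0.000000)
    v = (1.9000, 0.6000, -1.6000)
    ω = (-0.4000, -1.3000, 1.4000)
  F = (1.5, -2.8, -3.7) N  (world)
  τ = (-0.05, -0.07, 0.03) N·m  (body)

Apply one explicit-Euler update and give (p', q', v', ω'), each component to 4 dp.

a = F/m = (0.7500, -1.4000, -1.8500)
new position p' = (-2.6240, 3.0240, -3.0640)
v' = v + a·dt = (1.9300, 0.5440, -1.6740)
precession coupling ω×(Iω) = (0.1092, -0.0224, 0.0104)
α = I⁻¹(τ − ω×Iω) = (-1.3267, -0.3400, 0.2450)
new body rate ω' = (-0.4531, -1.3136, 1.4098)
Hamilton product q⊗(0,ω) = (0.4500000, 0.4171572, -0.2192391, 1.8399498)
updated quaternion q' = (0.7156, -0.4913, 0.4952, 0.0368)

p' = (-2.6240, 3.0240, -3.0640)
q' = (0.7156, -0.4913, 0.4952, 0.0368)
v' = (1.9300, 0.5440, -1.6740)
ω' = (-0.4531, -1.3136, 1.4098)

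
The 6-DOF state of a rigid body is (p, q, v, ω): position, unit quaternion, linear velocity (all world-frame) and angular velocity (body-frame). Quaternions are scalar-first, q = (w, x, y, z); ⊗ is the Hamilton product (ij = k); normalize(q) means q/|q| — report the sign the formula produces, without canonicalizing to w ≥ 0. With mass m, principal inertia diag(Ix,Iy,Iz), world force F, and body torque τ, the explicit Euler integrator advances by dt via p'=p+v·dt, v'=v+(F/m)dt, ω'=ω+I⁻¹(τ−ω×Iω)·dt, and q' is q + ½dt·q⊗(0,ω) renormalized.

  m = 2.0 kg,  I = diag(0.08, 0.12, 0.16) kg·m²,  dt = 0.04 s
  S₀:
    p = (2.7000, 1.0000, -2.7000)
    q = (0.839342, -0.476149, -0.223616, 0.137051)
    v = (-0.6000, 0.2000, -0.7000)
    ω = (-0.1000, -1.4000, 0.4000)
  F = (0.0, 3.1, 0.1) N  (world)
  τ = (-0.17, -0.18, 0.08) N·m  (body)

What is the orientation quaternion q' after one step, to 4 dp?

q' = (0.8307, -0.4756, -0.2435, 0.1566)

2q̇ = q⊗(0,ω) = (-0.4154977, 0.0184908, -0.9983243, 0.9799838)
q' = normalize(q + ½dt·q⊗(0,ω)) = (0.8307, -0.4756, -0.2435, 0.1566)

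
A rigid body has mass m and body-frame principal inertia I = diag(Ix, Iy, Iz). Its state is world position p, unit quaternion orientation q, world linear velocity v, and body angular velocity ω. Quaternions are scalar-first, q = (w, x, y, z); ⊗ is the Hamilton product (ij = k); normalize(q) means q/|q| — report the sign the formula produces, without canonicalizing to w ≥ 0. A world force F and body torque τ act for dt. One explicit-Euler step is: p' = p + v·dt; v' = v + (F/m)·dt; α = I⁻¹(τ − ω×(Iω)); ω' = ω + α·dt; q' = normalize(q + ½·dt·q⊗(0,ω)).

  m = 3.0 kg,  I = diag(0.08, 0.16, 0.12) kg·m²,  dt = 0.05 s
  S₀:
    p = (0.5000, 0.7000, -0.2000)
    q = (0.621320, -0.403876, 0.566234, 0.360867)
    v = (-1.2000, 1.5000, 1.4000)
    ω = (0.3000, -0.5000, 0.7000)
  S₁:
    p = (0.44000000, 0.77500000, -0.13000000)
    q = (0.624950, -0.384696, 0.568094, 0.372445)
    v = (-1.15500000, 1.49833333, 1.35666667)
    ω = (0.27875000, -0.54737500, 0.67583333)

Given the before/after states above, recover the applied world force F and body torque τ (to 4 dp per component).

Δω = ω₁−ω₀ = (-0.02125000, -0.04737500, -0.02416667)
τ = I·(Δω/dt) + ω₀×(Iω₀) = (-0.0200, -0.1600, -0.0700)
velocity change Δv = (0.04500000, -0.00166667, -0.04333333)
m·(v₁−v₀)/dt = (2.7000, -0.1000, -2.6000)

F = (2.7000, -0.1000, -2.6000)
τ = (-0.0200, -0.1600, -0.0700)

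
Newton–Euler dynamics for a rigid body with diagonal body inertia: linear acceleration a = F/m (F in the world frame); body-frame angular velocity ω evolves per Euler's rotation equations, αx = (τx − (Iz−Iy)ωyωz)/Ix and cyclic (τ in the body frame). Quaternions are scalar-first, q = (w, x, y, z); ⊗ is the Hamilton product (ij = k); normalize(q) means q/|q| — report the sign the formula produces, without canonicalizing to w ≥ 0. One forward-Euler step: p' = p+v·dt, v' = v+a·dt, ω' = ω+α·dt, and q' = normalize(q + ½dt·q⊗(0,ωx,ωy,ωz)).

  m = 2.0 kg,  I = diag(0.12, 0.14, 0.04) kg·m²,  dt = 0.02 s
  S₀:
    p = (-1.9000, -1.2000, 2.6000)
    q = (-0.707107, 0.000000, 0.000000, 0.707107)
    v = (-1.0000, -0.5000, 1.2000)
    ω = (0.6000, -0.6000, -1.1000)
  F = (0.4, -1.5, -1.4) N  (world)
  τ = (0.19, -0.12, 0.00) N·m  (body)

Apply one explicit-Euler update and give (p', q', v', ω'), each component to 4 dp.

p' = (-1.9200, -1.2100, 2.6240)
q' = (-0.6993, 0.0000, 0.0085, 0.7148)
v' = (-0.9960, -0.5150, 1.1860)
ω' = (0.6427, -0.6096, -1.0964)

linear accel F/m = (0.2000, -0.7500, -0.7000)
p + v·dt = (-1.9200, -1.2100, 2.6240)
v' = v + a·dt = (-0.9960, -0.5150, 1.1860)
α = I⁻¹(τ − ω×Iω) = (2.1333, -0.4800, 0.1800)
ω + α·dt = (0.6427, -0.6096, -1.0964)
Hamilton product q⊗(0,ω) = (0.7778177, 0.0000000, 0.8485284, 0.7778177)
q + ½dt·q⊗(0,ω), renormalized = (-0.6993, 0.0000, 0.0085, 0.7148)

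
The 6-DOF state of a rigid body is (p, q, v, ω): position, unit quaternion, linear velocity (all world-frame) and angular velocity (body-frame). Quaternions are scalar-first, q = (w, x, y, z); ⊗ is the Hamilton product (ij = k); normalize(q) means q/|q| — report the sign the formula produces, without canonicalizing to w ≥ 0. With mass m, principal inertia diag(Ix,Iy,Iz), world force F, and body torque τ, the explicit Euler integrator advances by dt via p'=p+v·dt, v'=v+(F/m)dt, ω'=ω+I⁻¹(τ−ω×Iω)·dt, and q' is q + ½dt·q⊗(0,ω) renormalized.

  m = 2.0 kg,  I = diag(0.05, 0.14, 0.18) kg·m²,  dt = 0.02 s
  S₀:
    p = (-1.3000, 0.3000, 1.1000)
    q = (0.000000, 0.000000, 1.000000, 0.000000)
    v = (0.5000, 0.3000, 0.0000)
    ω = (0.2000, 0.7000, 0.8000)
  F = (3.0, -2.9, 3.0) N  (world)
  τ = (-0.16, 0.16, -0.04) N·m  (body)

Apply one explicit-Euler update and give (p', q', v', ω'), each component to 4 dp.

p' = (-1.2900, 0.3060, 1.1000)
q' = (-0.0070, 0.0080, 0.9999, -0.0020)
v' = (0.5300, 0.2710, 0.0300)
ω' = (0.1270, 0.7258, 0.7942)

new position p' = (-1.2900, 0.3060, 1.1000)
v' = v + a·dt = (0.5300, 0.2710, 0.0300)
precession coupling ω×(Iω) = (0.0224, -0.0208, 0.0126)
(τ − ω×Iω)/I = (-3.6480, 1.2914, -0.2922)
ω + α·dt = (0.1270, 0.7258, 0.7942)
Hamilton product q⊗(0,ω) = (-0.7000000, 0.8000000, 0.0000000, -0.2000000)
updated quaternion q' = (-0.0070, 0.0080, 0.9999, -0.0020)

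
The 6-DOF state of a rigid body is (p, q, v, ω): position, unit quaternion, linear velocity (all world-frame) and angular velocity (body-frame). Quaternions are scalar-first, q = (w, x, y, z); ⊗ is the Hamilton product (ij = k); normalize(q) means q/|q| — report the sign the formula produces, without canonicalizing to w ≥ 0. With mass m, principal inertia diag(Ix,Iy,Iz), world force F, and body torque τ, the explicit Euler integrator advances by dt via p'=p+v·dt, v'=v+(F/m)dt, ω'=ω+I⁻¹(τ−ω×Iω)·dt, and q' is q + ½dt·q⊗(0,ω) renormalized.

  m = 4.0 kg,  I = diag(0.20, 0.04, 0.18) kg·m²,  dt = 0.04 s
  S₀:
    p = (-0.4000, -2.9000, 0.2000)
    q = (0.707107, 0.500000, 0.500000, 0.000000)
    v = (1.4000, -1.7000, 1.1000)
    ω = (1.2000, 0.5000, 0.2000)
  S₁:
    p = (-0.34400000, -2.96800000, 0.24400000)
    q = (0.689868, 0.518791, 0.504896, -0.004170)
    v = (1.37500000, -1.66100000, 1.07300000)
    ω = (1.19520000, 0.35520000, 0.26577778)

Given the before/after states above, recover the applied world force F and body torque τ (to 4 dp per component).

F = (-2.5000, 3.9000, -2.7000)
τ = (-0.0100, -0.1400, 0.2000)

rate change Δω = (-0.00480000, -0.14480000, 0.06577778)
gyro term ω₀×Iω₀ = (0.0140, 0.0048, -0.0960)
τ = I·(Δω/dt) + ω₀×(Iω₀) = (-0.0100, -0.1400, 0.2000)
Δv = v₁−v₀ = (-0.02500000, 0.03900000, -0.02700000)
m·(v₁−v₀)/dt = (-2.5000, 3.9000, -2.7000)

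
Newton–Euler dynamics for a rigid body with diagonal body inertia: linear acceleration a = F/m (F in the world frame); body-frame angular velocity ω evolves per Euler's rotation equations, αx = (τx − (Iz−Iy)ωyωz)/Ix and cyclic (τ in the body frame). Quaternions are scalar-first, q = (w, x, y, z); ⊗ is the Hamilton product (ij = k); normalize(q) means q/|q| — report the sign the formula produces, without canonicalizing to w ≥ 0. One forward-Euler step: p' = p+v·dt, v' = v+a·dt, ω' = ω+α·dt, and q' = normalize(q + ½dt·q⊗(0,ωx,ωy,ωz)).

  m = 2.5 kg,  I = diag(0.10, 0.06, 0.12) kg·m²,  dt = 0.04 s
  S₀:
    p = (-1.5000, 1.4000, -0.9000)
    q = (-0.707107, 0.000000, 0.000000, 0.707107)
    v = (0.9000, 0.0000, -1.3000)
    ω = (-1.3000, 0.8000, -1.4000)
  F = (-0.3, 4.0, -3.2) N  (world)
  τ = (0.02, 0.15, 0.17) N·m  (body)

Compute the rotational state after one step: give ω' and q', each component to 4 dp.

(τ − ω×Iω)/I = (0.8720, 3.1067, 1.0700)
new body rate ω' = (-1.2651, 0.9243, -1.3572)
q⊗(0,ω) = (0.9899498, 0.3535535, -1.4849247, 0.9899498)
updated quaternion q' = (-0.6867, 0.0071, -0.0297, 0.7263)

ω' = (-1.2651, 0.9243, -1.3572)
q' = (-0.6867, 0.0071, -0.0297, 0.7263)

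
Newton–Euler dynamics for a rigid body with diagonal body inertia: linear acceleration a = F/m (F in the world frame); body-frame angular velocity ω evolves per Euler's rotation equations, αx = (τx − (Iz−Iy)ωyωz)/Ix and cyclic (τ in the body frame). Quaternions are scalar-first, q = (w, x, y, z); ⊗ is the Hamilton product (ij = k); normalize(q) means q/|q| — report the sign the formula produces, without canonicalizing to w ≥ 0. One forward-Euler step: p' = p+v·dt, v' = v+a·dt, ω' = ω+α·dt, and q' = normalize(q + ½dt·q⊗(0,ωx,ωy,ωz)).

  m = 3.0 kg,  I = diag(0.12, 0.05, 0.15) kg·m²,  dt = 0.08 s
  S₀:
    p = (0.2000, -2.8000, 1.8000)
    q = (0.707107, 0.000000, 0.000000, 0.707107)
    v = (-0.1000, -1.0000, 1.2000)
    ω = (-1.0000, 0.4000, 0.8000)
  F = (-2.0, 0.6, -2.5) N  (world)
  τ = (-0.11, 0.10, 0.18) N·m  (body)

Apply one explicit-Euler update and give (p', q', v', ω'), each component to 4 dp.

p' = (0.1920, -2.8800, 1.8960)
q' = (0.6835, -0.0395, -0.0169, 0.7287)
v' = (-0.1533, -0.9840, 1.1333)
ω' = (-1.0947, 0.5216, 0.8811)

precession coupling ω×(Iω) = (0.0320, 0.0240, 0.0280)
α = I⁻¹(τ − ω×Iω) = (-1.1833, 1.5200, 1.0133)
ω' = ω + α·dt = (-1.0947, 0.5216, 0.8811)
2q̇ = q⊗(0,ω) = (-0.5656856, -0.9899498, -0.4242642, 0.5656856)
updated quaternion q' = (0.6835, -0.0395, -0.0169, 0.7287)
p + v·dt = (0.1920, -2.8800, 1.8960)
v + (F/m)dt = (-0.1533, -0.9840, 1.1333)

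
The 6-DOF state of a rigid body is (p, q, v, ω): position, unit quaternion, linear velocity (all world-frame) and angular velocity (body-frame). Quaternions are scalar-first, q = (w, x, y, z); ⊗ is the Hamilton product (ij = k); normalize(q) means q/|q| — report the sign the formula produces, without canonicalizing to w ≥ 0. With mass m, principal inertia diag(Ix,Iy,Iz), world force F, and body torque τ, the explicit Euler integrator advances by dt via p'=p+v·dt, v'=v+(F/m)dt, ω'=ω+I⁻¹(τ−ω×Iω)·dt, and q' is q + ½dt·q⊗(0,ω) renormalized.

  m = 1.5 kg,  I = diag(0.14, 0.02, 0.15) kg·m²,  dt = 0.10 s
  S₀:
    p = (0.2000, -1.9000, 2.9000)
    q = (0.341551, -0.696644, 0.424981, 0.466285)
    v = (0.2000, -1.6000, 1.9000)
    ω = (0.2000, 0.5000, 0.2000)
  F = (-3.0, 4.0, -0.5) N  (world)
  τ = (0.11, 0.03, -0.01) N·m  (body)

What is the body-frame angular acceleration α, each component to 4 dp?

α = (0.6929, 1.5200, 0.0133)

precession coupling ω×(Iω) = (0.0130, -0.0004, -0.0120)
α = I⁻¹(τ − ω×Iω) = (0.6929, 1.5200, 0.0133)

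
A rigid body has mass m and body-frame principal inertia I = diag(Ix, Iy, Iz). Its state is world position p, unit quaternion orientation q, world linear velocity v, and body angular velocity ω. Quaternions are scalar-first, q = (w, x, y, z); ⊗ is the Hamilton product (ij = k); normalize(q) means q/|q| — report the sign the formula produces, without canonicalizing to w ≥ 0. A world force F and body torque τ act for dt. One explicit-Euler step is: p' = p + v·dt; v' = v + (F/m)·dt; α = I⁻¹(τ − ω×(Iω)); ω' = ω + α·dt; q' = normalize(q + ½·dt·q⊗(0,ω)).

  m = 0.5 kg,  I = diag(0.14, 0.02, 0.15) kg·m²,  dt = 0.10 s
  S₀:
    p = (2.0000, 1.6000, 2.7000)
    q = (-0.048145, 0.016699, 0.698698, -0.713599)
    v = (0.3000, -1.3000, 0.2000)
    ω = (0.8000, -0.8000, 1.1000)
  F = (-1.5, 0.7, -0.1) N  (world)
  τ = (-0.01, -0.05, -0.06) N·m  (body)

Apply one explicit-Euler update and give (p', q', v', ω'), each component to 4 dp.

angular accel α = (0.7457, -2.0600, -0.9120)
new body rate ω' = (0.8746, -1.0060, 1.0088)
q⊗(0,ω) = (1.3305581, 0.1591726, -0.5507321, -0.6252771)
q' = normalize(q + ½dt·q⊗(0,ω)) = (0.0183, 0.0246, 0.6691, -0.7426)
linear accel F/m = (-3.0000, 1.4000, -0.2000)
p' = p + v·dt = (2.0300, 1.4700, 2.7200)
new velocity v' = (0.0000, -1.1600, 0.1800)

p' = (2.0300, 1.4700, 2.7200)
q' = (0.0183, 0.0246, 0.6691, -0.7426)
v' = (0.0000, -1.1600, 0.1800)
ω' = (0.8746, -1.0060, 1.0088)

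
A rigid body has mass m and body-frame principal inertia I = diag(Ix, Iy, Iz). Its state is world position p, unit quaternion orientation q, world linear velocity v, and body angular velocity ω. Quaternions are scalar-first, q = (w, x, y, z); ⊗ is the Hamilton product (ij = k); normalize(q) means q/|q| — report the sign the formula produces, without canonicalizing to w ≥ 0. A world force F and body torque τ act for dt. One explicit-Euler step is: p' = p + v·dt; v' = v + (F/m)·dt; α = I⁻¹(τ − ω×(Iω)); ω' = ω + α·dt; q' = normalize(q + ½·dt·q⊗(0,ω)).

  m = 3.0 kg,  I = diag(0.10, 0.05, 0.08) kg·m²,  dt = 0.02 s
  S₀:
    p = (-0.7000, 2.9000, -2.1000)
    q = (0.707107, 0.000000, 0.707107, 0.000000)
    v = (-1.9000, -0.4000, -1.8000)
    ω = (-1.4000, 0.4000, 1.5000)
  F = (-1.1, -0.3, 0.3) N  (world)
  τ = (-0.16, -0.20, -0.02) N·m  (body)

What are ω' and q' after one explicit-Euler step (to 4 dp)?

ω' = (-1.4356, 0.3368, 1.4880)
q' = (0.7041, 0.0007, 0.7098, 0.0205)

angular accel α = (-1.7800, -3.1600, -0.6000)
new body rate ω' = (-1.4356, 0.3368, 1.4880)
2q̇ = q⊗(0,ω) = (-0.2828428, 0.0707107, 0.2828428, 2.0506103)
q + ½dt·q⊗(0,ω), renormalized = (0.7041, 0.0007, 0.7098, 0.0205)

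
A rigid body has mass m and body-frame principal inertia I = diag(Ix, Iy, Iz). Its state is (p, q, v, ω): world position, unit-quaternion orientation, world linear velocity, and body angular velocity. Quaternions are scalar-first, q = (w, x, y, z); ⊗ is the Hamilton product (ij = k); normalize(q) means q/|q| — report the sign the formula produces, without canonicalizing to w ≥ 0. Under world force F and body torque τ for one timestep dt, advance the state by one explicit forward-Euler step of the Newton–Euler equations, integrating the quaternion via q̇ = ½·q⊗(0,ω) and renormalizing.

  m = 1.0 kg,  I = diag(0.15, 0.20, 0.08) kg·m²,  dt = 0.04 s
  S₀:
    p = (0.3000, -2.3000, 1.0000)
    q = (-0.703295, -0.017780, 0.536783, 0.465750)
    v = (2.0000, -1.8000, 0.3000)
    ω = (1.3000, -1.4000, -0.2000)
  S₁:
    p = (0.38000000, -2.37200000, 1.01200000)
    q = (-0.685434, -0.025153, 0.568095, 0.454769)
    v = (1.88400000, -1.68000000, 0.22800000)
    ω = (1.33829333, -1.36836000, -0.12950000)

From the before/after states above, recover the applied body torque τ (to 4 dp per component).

τ = (0.1100, 0.1400, 0.0500)

ω₁ − ω₀ = (0.03829333, 0.03164000, 0.07050000)
ω₀×(Iω₀) = (-0.0336, -0.0182, -0.0910)
I·α + gyro = (0.1100, 0.1400, 0.0500)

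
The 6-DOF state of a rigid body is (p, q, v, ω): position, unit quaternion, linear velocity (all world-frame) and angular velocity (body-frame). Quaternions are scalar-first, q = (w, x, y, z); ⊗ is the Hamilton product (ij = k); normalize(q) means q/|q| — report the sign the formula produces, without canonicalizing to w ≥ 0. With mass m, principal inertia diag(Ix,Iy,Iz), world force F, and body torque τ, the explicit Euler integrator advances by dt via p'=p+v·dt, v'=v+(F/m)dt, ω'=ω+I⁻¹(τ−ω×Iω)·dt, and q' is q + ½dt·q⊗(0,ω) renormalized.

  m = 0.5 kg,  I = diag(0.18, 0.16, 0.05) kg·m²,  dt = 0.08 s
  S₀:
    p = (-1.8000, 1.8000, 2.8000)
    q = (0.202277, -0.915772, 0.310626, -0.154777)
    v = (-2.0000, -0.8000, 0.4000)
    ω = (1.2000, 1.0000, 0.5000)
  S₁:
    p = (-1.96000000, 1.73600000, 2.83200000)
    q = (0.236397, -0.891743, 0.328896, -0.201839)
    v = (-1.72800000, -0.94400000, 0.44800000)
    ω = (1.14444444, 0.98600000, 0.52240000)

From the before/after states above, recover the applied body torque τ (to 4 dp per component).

rate change Δω = (-0.05555556, -0.01400000, 0.02240000)
I·α + gyro = (-0.1800, 0.0500, -0.0100)

τ = (-0.1800, 0.0500, -0.0100)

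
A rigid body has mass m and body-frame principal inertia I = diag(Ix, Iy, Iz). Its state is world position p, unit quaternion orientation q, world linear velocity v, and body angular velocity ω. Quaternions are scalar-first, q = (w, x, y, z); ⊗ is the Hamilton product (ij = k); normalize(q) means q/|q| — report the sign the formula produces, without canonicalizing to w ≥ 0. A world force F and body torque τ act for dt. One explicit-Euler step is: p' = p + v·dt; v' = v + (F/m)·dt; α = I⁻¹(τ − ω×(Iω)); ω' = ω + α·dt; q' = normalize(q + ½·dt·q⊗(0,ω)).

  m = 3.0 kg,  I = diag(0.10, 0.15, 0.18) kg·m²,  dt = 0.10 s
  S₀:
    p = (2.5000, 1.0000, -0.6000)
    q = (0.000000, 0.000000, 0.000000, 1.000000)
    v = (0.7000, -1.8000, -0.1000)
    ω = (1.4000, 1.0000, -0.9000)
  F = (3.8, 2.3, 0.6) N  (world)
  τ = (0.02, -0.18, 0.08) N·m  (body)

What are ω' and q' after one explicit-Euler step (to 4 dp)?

ω' = (1.4470, 0.8128, -0.8944)
q' = (0.0448, -0.0498, 0.0697, 0.9953)

gyro term ω×Iω = (-0.0270, 0.1008, 0.0700)
α = I⁻¹(τ − ω×Iω) = (0.4700, -1.8720, 0.0556)
new body rate ω' = (1.4470, 0.8128, -0.8944)
q⊗(0,ω) = (0.9000000, -1.0000000, 1.4000000, 0.0000000)
updated quaternion q' = (0.0448, -0.0498, 0.0697, 0.9953)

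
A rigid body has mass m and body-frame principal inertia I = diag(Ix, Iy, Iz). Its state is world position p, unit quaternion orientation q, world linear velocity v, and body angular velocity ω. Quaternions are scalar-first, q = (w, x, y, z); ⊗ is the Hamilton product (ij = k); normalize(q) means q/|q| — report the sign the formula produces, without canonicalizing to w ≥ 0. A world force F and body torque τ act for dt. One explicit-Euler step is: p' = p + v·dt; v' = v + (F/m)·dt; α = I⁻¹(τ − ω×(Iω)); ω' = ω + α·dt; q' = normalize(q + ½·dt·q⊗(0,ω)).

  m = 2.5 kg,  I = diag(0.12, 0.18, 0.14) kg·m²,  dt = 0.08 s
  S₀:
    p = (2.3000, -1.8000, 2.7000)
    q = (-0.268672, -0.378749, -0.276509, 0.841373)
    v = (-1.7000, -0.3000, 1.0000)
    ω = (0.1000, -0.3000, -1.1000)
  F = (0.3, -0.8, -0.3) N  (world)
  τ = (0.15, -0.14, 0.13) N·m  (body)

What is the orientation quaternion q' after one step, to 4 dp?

q' = (-0.2332, -0.3572, -0.2863, 0.8579)

Hamilton product q⊗(0,ω) = (0.8804325, 0.5297046, -0.2518850, 0.4368148)
q' = normalize(q + ½dt·q⊗(0,ω)) = (-0.2332, -0.3572, -0.2863, 0.8579)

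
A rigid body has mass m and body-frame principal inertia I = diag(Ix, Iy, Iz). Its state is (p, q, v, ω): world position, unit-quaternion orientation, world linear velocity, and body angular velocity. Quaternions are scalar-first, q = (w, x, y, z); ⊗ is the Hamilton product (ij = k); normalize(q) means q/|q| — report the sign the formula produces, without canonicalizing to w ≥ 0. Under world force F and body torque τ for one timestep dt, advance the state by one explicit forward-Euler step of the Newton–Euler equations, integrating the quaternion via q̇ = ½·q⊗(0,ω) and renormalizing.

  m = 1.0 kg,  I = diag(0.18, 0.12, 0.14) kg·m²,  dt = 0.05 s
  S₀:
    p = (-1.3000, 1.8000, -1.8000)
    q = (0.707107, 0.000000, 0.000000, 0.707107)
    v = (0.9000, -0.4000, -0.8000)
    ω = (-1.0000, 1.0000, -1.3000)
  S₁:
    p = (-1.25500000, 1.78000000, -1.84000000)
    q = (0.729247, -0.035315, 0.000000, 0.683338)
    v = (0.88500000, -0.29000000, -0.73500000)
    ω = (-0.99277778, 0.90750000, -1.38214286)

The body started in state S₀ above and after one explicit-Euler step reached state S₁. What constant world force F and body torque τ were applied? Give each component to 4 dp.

Δω = ω₁−ω₀ = (0.00722222, -0.09250000, -0.08214286)
ω₀×(Iω₀) = (-0.0260, 0.0520, 0.0600)
applied torque τ = (0.0000, -0.1700, -0.1700)
Δv = v₁−v₀ = (-0.01500000, 0.11000000, 0.06500000)
applied force F = (-0.3000, 2.2000, 1.3000)

F = (-0.3000, 2.2000, 1.3000)
τ = (0.0000, -0.1700, -0.1700)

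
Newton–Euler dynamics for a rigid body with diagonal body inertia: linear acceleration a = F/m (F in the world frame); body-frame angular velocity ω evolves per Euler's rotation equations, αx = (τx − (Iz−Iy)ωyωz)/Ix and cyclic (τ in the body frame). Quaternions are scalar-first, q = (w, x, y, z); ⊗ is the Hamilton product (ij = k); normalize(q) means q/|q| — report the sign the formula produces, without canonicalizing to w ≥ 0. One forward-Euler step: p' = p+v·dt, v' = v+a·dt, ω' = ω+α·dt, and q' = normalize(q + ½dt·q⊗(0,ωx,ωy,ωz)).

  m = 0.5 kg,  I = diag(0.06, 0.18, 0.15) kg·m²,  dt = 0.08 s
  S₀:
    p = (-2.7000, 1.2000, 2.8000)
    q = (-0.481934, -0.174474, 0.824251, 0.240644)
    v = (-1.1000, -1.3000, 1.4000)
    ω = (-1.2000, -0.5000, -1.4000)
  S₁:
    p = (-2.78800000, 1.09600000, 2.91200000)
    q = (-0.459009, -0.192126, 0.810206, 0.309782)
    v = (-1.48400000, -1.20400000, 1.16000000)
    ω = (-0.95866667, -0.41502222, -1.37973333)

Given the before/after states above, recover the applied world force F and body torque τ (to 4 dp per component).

ω₁ − ω₀ = (0.24133333, 0.08497778, 0.02026667)
precession coupling = (-0.0210, -0.1512, 0.0720)
τ = I·(Δω/dt) + ω₀×(Iω₀) = (0.1600, 0.0400, 0.1100)
v₁ − v₀ = (-0.38400000, 0.09600000, -0.24000000)
m·(v₁−v₀)/dt = (-2.4000, 0.6000, -1.5000)

F = (-2.4000, 0.6000, -1.5000)
τ = (0.1600, 0.0400, 0.1100)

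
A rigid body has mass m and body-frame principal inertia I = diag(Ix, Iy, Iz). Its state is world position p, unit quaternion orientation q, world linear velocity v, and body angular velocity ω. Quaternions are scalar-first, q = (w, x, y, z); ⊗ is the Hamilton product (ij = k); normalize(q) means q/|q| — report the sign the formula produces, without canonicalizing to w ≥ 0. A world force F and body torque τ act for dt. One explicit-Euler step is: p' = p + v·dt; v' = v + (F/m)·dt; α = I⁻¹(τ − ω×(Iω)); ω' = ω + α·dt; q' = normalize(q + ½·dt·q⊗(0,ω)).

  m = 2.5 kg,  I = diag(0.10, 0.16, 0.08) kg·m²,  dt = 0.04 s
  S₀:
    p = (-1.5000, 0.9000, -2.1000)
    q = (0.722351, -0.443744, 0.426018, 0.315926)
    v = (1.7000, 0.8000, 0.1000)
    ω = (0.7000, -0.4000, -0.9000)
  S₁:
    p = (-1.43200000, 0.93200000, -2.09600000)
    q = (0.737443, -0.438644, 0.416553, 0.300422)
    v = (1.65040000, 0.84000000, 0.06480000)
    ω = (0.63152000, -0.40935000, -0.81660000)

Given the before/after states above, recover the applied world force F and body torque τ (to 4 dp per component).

F = (-3.1000, 2.5000, -2.2000)
τ = (-0.2000, -0.0500, 0.1500)

Δω = ω₁−ω₀ = (-0.06848000, -0.00935000, 0.08340000)
I·α + gyro = (-0.2000, -0.0500, 0.1500)
velocity change Δv = (-0.04960000, 0.04000000, -0.03520000)
applied force F = (-3.1000, 2.5000, -2.2000)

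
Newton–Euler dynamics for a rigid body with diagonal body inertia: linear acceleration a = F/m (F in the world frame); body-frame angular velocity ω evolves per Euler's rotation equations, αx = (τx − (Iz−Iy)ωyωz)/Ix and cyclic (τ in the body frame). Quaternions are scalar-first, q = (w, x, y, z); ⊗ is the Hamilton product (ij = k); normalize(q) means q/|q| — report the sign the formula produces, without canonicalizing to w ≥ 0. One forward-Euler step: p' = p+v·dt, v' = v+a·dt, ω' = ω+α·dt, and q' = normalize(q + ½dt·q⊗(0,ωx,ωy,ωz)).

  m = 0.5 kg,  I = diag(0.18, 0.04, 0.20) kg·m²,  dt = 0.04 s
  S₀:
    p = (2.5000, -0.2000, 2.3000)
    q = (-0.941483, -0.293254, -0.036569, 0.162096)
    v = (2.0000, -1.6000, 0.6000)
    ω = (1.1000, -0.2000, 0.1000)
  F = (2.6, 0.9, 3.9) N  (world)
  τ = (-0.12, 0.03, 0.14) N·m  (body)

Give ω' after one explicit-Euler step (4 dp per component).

ω' = (1.0740, -0.1678, 0.1218)

precession coupling ω×(Iω) = (-0.0032, -0.0022, 0.0308)
angular accel α = (-0.6489, 0.8050, 0.5460)
new body rate ω' = (1.0740, -0.1678, 0.1218)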